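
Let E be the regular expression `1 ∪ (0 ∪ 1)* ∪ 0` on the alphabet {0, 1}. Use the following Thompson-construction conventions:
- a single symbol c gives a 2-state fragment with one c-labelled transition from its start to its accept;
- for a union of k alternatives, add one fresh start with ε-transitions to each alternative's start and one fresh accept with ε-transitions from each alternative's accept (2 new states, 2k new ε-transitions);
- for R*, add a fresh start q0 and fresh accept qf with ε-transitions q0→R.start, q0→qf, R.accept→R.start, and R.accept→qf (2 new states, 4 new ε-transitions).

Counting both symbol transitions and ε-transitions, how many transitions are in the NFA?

18

Recursing over subexpressions:
Each of the 4 symbol leaves contributes 1 transition (1 symbol, 0 ε).
  0 ∪ 1 = 6 transitions (2 symbol, 4 ε)
  (0 ∪ 1)* = 10 transitions (2 symbol, 8 ε)
  1 ∪ (0 ∪ 1)* ∪ 0 = 18 transitions (4 symbol, 14 ε)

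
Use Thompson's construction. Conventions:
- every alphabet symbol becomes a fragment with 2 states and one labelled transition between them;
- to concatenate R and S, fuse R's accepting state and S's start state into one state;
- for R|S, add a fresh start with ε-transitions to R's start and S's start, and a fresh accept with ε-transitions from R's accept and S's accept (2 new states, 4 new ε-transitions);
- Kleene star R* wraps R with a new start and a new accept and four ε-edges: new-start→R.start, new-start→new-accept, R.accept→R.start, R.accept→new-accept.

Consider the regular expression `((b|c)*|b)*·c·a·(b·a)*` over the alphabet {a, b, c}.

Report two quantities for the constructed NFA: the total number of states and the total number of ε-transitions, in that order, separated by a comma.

20, 20

Bottom-up over the parse tree:
Each of the 7 symbol leaves contributes 2 states and 0 ε-transitions.
  b|c — 6 states, 4 ε-transitions
  (b|c)* — 8 states, 8 ε-transitions
  (b|c)*|b — 12 states, 12 ε-transitions
  ((b|c)*|b)* — 14 states, 16 ε-transitions
  b·a — 3 states, 0 ε-transitions
  (b·a)* — 5 states, 4 ε-transitions
  ((b|c)*|b)*·c·a·(b·a)* — 20 states, 20 ε-transitions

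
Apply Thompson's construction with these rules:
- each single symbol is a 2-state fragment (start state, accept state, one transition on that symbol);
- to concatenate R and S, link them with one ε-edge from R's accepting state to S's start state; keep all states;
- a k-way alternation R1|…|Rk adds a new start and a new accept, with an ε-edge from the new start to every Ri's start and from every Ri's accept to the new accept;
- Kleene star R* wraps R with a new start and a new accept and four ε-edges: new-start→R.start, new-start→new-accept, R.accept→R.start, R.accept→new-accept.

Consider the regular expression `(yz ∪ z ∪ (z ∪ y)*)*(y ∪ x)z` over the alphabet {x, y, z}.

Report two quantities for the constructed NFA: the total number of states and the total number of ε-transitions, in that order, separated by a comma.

By structural recursion:
Each of the 8 symbol leaves contributes 2 states and 0 ε-transitions.
  yz = 4 states, 1 ε-transition
  z ∪ y = 6 states, 4 ε-transitions
  (z ∪ y)* = 8 states, 8 ε-transitions
  yz ∪ z ∪ (z ∪ y)* = 16 states, 15 ε-transitions
  (yz ∪ z ∪ (z ∪ y)*)* = 18 states, 19 ε-transitions
  y ∪ x = 6 states, 4 ε-transitions
  (yz ∪ z ∪ (z ∪ y)*)*(y ∪ x)z = 26 states, 25 ε-transitions

26, 25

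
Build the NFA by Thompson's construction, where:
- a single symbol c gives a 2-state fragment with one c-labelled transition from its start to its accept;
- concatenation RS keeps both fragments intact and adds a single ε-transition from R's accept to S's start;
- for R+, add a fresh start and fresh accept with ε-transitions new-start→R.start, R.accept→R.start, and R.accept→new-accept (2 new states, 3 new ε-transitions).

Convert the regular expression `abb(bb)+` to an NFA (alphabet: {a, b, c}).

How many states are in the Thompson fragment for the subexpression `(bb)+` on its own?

Fragment for `(bb)+`:
Each of the 2 symbol leaves contributes a 2-state fragment.
  bb — 4 states
  (bb)+ — 6 states

6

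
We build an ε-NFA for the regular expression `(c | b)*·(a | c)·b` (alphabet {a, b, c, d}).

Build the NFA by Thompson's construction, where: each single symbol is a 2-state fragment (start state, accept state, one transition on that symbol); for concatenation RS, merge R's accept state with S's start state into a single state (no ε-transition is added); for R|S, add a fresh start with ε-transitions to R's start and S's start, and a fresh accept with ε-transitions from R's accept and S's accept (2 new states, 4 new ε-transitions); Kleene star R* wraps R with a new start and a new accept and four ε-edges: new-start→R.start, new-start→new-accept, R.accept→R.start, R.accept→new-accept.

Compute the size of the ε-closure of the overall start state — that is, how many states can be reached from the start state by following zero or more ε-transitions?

7

Let C(F) = |ε-closure(F.start)| within fragment F, and note whether F accepts ε. Symbol fragments have C = 1 and do not accept ε. Then:
  c | b : |closure| = 1 + 1 + 1 = 3 (the new accept is not ε-reachable since no branch accepts ε)
  (c | b)* : new start has ε-edges to the inner start and to the new accept, so |closure| = 2 + 3 = 5
  a | c : |closure| = 1 + 1 + 1 = 3 (the new accept is not ε-reachable since no branch accepts ε)
  (c | b)*·(a | c)·b : the left operand accepts ε, so the closure extends into the next operand (the shared merged state is already counted); |closure| = 5 + (3−1) = 7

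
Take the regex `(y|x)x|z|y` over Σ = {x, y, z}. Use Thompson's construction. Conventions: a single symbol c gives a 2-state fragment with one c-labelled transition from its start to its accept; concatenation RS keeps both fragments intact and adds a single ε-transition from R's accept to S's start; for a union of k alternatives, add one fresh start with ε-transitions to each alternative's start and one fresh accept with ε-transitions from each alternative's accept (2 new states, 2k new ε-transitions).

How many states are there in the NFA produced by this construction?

14

By structural recursion:
Each of the 5 symbol leaves contributes a 2-state fragment.
  y|x = 6 states
  (y|x)x = 8 states
  (y|x)x|z|y = 14 states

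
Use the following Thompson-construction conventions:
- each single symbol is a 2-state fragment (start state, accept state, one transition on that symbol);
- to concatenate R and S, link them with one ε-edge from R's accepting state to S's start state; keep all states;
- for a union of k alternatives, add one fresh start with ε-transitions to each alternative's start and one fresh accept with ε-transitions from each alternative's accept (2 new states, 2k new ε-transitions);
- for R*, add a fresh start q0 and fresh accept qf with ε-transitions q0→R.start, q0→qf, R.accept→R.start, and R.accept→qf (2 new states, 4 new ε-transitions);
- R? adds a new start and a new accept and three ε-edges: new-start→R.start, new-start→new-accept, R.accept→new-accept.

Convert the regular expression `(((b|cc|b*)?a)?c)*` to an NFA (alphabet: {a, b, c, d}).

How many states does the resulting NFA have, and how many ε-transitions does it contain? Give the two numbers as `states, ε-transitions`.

Recursing over subexpressions:
Each of the 6 symbol leaves contributes 2 states and 0 ε-transitions.
  cc : 4 states, 1 ε-transition
  b* : 4 states, 4 ε-transitions
  b|cc|b* : 12 states, 11 ε-transitions
  (b|cc|b*)? : 14 states, 14 ε-transitions
  (b|cc|b*)?a : 16 states, 15 ε-transitions
  ((b|cc|b*)?a)? : 18 states, 18 ε-transitions
  ((b|cc|b*)?a)?c : 20 states, 19 ε-transitions
  (((b|cc|b*)?a)?c)* : 22 states, 23 ε-transitions

22, 23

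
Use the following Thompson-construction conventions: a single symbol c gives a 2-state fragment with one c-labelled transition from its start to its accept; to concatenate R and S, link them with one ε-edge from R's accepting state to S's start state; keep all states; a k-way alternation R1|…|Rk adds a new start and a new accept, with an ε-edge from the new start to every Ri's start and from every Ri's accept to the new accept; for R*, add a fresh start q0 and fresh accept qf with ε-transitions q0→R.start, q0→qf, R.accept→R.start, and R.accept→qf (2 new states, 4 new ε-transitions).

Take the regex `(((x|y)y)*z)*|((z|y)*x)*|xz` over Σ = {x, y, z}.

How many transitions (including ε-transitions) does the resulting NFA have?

43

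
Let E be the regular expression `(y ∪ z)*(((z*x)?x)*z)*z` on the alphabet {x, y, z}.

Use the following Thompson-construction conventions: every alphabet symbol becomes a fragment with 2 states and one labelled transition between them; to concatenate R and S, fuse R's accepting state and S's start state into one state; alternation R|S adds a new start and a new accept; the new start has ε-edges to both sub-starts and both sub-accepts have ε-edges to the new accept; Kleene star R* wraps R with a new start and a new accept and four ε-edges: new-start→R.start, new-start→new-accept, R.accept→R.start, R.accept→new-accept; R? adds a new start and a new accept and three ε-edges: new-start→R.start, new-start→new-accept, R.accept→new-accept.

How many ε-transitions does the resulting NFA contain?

Recursing over subexpressions:
Each of the 7 symbol leaves contributes 0 ε-transitions.
  y ∪ z : 4 ε-transitions
  (y ∪ z)* : 8 ε-transitions
  z* : 4 ε-transitions
  z*x : 4 ε-transitions
  (z*x)? : 7 ε-transitions
  (z*x)?x : 7 ε-transitions
  ((z*x)?x)* : 11 ε-transitions
  ((z*x)?x)*z : 11 ε-transitions
  (((z*x)?x)*z)* : 15 ε-transitions
  (y ∪ z)*(((z*x)?x)*z)*z : 23 ε-transitions

23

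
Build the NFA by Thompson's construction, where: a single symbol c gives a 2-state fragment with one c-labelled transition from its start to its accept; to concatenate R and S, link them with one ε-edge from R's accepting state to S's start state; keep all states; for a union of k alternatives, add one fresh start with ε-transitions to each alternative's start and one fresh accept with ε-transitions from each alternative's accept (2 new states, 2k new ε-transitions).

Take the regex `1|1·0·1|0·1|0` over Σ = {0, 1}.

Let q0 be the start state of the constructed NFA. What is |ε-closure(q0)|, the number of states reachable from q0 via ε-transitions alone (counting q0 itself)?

5

Work bottom-up. For each fragment F, track |ε-closure(F.start)| and whether F's accept lies in that closure (i.e. whether F accepts ε). A single-symbol fragment has closure size 1 and does not accept ε.
  1·0·1 — same as the first factor's closure: C = 1
  0·1 — same as the first factor's closure: C = 1
  1|1·0·1|0·1|0 — C = 1 + 1 + 1 + 1 + 1 = 5 (the new accept is not ε-reachable since no branch accepts ε)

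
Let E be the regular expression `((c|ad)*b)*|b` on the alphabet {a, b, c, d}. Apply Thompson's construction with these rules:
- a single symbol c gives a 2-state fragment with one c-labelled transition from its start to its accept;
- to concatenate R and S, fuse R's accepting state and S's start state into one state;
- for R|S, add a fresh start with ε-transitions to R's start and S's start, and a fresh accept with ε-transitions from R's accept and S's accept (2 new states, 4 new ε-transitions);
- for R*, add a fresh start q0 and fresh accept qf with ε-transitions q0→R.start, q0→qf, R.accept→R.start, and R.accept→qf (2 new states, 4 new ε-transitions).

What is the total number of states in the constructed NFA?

16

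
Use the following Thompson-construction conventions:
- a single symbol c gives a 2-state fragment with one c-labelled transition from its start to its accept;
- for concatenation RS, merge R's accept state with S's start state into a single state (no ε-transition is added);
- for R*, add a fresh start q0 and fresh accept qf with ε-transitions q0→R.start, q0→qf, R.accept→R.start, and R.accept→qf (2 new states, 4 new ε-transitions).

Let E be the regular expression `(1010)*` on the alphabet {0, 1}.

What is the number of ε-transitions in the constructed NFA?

By structural recursion:
Each of the 4 symbol leaves contributes 0 ε-transitions.
  1010 — 0 ε-transitions
  (1010)* — 4 ε-transitions

4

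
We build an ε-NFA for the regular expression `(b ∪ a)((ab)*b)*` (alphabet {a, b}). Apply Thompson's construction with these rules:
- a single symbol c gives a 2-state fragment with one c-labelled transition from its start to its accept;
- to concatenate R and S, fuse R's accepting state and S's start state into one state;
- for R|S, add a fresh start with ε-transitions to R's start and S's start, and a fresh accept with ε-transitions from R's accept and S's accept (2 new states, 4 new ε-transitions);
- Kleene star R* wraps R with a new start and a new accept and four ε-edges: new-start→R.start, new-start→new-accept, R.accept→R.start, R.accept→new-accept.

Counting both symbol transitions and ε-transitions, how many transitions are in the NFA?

17

Recursing over subexpressions:
Each of the 5 symbol leaves contributes 1 transition (1 symbol, 0 ε).
  b ∪ a = 6 transitions (2 symbol, 4 ε)
  ab = 2 transitions (2 symbol, 0 ε)
  (ab)* = 6 transitions (2 symbol, 4 ε)
  (ab)*b = 7 transitions (3 symbol, 4 ε)
  ((ab)*b)* = 11 transitions (3 symbol, 8 ε)
  (b ∪ a)((ab)*b)* = 17 transitions (5 symbol, 12 ε)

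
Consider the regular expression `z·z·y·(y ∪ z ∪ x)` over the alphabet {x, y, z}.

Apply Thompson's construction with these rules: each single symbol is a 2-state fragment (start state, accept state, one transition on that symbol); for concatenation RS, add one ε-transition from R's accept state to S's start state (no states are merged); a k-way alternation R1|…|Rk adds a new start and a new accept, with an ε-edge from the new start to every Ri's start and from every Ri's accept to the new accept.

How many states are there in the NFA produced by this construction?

14

Per subexpression:
Each of the 6 symbol leaves contributes a 2-state fragment.
  y ∪ z ∪ x → 8 states
  z·z·y·(y ∪ z ∪ x) → 14 states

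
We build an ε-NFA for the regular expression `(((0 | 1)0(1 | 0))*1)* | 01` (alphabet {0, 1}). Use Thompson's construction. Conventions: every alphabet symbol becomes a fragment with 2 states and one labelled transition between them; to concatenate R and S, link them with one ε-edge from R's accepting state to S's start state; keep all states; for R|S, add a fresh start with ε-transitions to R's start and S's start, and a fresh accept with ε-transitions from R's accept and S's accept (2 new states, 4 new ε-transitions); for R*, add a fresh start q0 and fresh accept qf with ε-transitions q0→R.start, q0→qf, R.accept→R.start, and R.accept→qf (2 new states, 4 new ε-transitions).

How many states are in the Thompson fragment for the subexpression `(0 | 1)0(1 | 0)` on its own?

Fragment for `(0 | 1)0(1 | 0)`:
Each of the 5 symbol leaves contributes a 2-state fragment.
  0 | 1 → 6 states
  1 | 0 → 6 states
  (0 | 1)0(1 | 0) → 14 states

14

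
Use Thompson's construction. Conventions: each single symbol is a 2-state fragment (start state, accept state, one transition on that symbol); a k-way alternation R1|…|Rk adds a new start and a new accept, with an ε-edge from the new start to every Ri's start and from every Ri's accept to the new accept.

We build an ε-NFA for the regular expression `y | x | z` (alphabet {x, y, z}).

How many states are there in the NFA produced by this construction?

8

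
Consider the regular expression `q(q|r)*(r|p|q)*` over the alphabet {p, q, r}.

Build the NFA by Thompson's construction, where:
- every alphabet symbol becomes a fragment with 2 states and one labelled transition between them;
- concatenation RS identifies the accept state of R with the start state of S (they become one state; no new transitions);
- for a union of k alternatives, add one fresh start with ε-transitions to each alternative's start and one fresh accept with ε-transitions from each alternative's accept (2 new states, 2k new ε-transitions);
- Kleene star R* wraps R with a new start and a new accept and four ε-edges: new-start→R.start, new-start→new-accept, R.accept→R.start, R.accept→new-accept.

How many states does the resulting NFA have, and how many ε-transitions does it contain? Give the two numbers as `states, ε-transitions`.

Recursing over subexpressions:
Each of the 6 symbol leaves contributes 2 states and 0 ε-transitions.
  q|r → 6 states, 4 ε-transitions
  (q|r)* → 8 states, 8 ε-transitions
  r|p|q → 8 states, 6 ε-transitions
  (r|p|q)* → 10 states, 10 ε-transitions
  q(q|r)*(r|p|q)* → 18 states, 18 ε-transitions

18, 18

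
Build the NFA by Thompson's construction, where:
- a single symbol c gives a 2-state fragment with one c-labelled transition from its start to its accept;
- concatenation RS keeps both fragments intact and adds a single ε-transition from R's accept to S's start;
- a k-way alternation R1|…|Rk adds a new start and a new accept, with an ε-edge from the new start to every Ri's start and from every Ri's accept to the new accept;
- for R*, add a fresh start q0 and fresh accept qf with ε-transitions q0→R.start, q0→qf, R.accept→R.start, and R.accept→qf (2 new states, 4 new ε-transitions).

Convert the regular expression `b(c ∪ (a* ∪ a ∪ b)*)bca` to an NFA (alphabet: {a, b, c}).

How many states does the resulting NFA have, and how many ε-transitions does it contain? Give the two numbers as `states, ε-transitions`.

Building bottom-up:
Each of the 8 symbol leaves contributes 2 states and 0 ε-transitions.
  a* — 4 states, 4 ε-transitions
  a* ∪ a ∪ b — 10 states, 10 ε-transitions
  (a* ∪ a ∪ b)* — 12 states, 14 ε-transitions
  c ∪ (a* ∪ a ∪ b)* — 16 states, 18 ε-transitions
  b(c ∪ (a* ∪ a ∪ b)*)bca — 24 states, 22 ε-transitions

24, 22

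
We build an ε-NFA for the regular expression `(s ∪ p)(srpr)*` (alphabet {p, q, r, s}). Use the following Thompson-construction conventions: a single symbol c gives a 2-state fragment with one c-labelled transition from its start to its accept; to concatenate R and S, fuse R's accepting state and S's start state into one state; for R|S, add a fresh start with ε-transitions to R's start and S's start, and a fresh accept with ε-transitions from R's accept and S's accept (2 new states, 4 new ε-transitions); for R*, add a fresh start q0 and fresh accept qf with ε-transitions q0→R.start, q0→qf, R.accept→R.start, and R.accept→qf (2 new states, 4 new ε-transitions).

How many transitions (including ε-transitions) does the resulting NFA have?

Per subexpression:
Each of the 6 symbol leaves contributes 1 transition (1 symbol, 0 ε).
  s ∪ p = 6 transitions (2 symbol, 4 ε)
  srpr = 4 transitions (4 symbol, 0 ε)
  (srpr)* = 8 transitions (4 symbol, 4 ε)
  (s ∪ p)(srpr)* = 14 transitions (6 symbol, 8 ε)

14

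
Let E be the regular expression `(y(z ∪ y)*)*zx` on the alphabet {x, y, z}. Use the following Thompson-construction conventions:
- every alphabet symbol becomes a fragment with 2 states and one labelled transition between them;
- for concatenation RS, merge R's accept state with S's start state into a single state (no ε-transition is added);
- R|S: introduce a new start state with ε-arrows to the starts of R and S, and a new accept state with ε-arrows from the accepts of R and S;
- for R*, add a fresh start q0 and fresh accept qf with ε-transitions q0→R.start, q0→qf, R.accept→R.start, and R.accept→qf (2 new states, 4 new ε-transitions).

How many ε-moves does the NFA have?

12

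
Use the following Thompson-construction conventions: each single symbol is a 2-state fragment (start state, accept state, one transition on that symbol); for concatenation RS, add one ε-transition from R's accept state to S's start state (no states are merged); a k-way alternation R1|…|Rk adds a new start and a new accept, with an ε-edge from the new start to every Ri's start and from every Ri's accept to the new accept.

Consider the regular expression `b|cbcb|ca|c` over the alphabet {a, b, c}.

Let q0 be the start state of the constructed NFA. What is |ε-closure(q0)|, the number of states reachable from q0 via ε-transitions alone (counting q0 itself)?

Let C(F) = |ε-closure(F.start)| within fragment F, and note whether F accepts ε. Symbol fragments have C = 1 and do not accept ε. Then:
  cbcb → same as the first factor's closure: |ε-closure| = 1
  ca → same as the first factor's closure: |ε-closure| = 1
  b|cbcb|ca|c → |ε-closure| = 1 + 1 + 1 + 1 + 1 = 5 (the new accept is not ε-reachable since no branch accepts ε)

5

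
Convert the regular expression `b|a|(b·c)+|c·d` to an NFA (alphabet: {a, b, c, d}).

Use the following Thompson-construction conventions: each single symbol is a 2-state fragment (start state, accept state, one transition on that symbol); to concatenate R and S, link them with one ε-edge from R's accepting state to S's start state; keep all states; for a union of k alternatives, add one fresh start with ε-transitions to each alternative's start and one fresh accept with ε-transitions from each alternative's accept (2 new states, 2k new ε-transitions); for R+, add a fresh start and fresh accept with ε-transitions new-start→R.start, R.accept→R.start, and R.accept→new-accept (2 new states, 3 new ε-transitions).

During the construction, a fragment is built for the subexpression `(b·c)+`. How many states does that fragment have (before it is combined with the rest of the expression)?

6

Fragment for `(b·c)+`:
Each of the 2 symbol leaves contributes a 2-state fragment.
  b·c : 4 states
  (b·c)+ : 6 states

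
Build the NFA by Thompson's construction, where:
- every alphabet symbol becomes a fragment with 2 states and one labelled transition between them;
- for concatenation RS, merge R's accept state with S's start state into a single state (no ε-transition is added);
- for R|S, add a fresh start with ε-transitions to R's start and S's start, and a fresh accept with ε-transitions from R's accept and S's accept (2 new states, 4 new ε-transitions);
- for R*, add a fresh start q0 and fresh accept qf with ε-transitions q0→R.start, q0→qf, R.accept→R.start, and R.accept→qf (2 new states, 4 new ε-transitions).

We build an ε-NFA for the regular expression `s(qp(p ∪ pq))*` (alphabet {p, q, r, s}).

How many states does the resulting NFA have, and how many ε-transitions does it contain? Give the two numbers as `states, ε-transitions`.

12, 8

Per subexpression:
Each of the 6 symbol leaves contributes 2 states and 0 ε-transitions.
  pq — 3 states, 0 ε-transitions
  p ∪ pq — 7 states, 4 ε-transitions
  qp(p ∪ pq) — 9 states, 4 ε-transitions
  (qp(p ∪ pq))* — 11 states, 8 ε-transitions
  s(qp(p ∪ pq))* — 12 states, 8 ε-transitions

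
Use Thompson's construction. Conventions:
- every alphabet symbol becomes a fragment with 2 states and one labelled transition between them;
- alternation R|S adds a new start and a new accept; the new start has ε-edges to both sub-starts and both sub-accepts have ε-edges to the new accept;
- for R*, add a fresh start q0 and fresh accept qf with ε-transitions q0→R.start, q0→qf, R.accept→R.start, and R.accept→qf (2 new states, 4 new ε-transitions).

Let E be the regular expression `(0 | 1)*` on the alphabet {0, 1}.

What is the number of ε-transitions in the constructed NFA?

8

Recursing over subexpressions:
Each of the 2 symbol leaves contributes 0 ε-transitions.
  0 | 1 — 4 ε-transitions
  (0 | 1)* — 8 ε-transitions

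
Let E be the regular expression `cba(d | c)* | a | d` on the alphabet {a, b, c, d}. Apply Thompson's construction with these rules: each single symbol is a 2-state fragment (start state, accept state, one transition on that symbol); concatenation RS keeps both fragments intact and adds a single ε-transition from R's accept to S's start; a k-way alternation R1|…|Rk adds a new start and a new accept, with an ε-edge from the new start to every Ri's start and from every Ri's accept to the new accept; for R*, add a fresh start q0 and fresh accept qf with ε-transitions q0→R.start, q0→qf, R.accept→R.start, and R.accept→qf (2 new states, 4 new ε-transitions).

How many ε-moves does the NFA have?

Bottom-up over the parse tree:
Each of the 7 symbol leaves contributes 0 ε-transitions.
  d | c : 4 ε-transitions
  (d | c)* : 8 ε-transitions
  cba(d | c)* : 11 ε-transitions
  cba(d | c)* | a | d : 17 ε-transitions

17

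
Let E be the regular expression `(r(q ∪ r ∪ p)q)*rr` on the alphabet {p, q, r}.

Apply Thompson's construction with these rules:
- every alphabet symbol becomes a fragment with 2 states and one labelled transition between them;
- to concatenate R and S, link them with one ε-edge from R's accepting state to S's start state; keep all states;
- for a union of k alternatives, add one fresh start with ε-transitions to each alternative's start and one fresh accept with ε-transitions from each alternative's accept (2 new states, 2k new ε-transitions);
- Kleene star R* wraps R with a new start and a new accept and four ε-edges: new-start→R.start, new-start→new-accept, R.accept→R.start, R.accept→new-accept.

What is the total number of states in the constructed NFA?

18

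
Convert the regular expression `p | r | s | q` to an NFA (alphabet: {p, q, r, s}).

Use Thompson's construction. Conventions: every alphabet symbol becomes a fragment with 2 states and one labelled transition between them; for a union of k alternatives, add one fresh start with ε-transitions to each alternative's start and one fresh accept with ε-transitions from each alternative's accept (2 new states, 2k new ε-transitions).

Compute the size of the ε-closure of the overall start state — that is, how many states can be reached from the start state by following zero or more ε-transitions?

Work bottom-up. For each fragment F, track |ε-closure(F.start)| and whether F's accept lies in that closure (i.e. whether F accepts ε). A single-symbol fragment has closure size 1 and does not accept ε.
  p | r | s | q → C = 1 + 1 + 1 + 1 + 1 = 5 (the new accept is not ε-reachable since no branch accepts ε)

5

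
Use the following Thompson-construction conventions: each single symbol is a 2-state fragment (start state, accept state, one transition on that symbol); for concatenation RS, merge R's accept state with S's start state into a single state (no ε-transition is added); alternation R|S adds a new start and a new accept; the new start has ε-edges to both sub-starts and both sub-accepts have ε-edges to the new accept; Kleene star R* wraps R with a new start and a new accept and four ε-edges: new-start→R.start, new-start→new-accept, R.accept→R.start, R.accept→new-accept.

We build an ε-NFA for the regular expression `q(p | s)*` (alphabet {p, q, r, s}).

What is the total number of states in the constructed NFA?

9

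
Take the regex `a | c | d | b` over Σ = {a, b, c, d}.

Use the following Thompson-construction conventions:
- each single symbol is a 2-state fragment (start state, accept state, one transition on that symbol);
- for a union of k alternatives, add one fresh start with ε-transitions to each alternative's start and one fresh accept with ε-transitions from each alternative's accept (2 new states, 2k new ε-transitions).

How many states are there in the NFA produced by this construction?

Building bottom-up:
Each of the 4 symbol leaves contributes a 2-state fragment.
  a | c | d | b = 10 states

10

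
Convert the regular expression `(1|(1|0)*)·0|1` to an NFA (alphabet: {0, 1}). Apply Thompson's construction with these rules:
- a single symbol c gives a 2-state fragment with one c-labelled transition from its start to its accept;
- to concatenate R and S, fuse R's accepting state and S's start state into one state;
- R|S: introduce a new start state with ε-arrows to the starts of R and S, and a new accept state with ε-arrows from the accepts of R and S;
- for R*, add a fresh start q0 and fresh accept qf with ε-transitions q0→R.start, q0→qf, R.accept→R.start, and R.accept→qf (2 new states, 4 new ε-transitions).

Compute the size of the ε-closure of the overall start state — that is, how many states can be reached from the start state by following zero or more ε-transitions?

Compute the ε-closure size of each fragment's start state recursively; a symbol fragment's start has no outgoing ε-edge, so its closure is just itself (size 1).
  1|0 — new start ε-reaches every alternative's start; none of them accept ε, so the new accept is not reached: |closure| = 1 + 1 + 1 = 3
  (1|0)* — the star's fresh start ε-reaches both the body's start and the fresh accept: |closure| = 2 + 3 = 5
  1|(1|0)* — new start ε-reaches every alternative's start; at least one alternative accepts ε, so the union's new accept is reached too: |closure| = 1 + 1 + 5 + 1 = 8
  (1|(1|0)*)·0 — |closure| = 8 + (1−1) = 8 (closure spills across the concat boundary because the left factor accepts ε)
  (1|(1|0)*)·0|1 — |closure| = 1 + 8 + 1 = 10 (the new accept is not ε-reachable since no branch accepts ε)

10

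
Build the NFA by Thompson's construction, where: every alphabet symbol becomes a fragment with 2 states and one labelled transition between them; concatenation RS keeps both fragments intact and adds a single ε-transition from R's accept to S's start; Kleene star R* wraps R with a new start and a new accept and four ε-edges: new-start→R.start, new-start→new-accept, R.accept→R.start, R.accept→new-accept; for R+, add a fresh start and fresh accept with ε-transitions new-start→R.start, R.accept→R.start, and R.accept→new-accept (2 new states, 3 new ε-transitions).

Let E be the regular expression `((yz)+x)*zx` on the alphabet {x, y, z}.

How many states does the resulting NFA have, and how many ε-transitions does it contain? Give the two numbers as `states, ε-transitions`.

14, 11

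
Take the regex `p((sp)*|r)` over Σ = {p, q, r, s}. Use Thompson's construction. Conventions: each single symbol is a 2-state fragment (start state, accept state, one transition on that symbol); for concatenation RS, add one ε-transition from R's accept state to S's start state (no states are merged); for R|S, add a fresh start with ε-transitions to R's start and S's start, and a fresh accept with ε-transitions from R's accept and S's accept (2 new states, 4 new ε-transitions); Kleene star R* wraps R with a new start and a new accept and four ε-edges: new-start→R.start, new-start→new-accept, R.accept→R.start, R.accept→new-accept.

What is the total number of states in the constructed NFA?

Per subexpression:
Each of the 4 symbol leaves contributes a 2-state fragment.
  sp = 4 states
  (sp)* = 6 states
  (sp)*|r = 10 states
  p((sp)*|r) = 12 states

12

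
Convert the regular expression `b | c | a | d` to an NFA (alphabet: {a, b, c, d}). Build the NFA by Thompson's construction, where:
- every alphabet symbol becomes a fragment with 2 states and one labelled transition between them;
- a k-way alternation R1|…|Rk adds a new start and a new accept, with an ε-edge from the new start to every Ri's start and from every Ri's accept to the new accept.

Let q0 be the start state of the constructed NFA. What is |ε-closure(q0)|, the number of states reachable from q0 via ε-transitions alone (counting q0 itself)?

5

Work bottom-up. For each fragment F, track |ε-closure(F.start)| and whether F's accept lies in that closure (i.e. whether F accepts ε). A single-symbol fragment has closure size 1 and does not accept ε.
  b | c | a | d → new start ε-reaches every alternative's start; none of them accept ε, so the new accept is not reached: |ε-closure| = 1 + 1 + 1 + 1 + 1 = 5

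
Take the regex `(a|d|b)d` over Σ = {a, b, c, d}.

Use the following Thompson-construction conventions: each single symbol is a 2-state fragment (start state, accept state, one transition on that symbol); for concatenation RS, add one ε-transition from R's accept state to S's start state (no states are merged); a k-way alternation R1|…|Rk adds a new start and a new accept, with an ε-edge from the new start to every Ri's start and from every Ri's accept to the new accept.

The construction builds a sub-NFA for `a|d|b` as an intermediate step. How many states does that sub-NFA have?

Fragment for `a|d|b`:
Each of the 3 symbol leaves contributes a 2-state fragment.
  a|d|b — 8 states

8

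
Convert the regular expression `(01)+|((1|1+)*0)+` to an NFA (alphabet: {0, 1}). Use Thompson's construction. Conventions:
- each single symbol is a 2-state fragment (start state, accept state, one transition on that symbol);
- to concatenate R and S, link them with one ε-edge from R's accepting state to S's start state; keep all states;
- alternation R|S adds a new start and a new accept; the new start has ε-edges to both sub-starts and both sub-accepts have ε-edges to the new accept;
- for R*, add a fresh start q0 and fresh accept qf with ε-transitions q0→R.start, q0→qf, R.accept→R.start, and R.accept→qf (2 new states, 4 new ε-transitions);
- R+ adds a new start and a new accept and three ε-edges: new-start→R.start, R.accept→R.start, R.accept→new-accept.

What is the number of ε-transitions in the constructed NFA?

23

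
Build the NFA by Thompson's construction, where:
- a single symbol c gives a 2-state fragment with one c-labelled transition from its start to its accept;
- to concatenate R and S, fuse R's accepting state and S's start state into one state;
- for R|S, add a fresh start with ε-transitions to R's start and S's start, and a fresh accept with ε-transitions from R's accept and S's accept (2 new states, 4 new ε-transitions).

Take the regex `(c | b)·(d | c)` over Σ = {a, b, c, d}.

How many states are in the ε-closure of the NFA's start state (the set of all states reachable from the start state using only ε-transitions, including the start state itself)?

3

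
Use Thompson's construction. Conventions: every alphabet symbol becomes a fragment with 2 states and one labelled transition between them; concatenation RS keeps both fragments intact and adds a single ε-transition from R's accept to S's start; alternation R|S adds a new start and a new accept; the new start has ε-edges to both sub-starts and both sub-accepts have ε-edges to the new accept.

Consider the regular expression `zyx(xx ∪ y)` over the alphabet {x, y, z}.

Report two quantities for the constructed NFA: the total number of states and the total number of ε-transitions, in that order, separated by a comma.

14, 8

Building bottom-up:
Each of the 6 symbol leaves contributes 2 states and 0 ε-transitions.
  xx — 4 states, 1 ε-transition
  xx ∪ y — 8 states, 5 ε-transitions
  zyx(xx ∪ y) — 14 states, 8 ε-transitions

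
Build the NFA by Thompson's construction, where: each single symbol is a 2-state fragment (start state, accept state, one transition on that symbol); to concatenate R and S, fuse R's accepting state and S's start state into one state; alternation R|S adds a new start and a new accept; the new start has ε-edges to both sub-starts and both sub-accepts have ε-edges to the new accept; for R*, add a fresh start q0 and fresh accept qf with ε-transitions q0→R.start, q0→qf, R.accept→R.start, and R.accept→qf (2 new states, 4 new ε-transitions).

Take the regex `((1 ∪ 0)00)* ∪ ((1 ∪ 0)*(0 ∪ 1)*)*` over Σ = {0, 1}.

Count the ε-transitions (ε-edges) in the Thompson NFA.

Per subexpression:
Each of the 8 symbol leaves contributes 0 ε-transitions.
  1 ∪ 0 → 4 ε-transitions
  (1 ∪ 0)00 → 4 ε-transitions
  ((1 ∪ 0)00)* → 8 ε-transitions
  1 ∪ 0 → 4 ε-transitions
  (1 ∪ 0)* → 8 ε-transitions
  0 ∪ 1 → 4 ε-transitions
  (0 ∪ 1)* → 8 ε-transitions
  (1 ∪ 0)*(0 ∪ 1)* → 16 ε-transitions
  ((1 ∪ 0)*(0 ∪ 1)*)* → 20 ε-transitions
  ((1 ∪ 0)00)* ∪ ((1 ∪ 0)*(0 ∪ 1)*)* → 32 ε-transitions

32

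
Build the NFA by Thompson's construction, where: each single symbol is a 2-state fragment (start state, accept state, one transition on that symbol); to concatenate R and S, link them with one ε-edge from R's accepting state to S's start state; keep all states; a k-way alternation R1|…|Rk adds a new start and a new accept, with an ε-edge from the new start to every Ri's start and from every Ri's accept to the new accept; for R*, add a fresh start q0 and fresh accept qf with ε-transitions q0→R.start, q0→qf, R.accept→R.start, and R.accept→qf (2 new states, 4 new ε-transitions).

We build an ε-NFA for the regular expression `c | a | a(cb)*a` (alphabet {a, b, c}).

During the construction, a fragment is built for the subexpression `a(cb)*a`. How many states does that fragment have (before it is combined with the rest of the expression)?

10

Fragment for `a(cb)*a`:
Each of the 4 symbol leaves contributes a 2-state fragment.
  cb = 4 states
  (cb)* = 6 states
  a(cb)*a = 10 states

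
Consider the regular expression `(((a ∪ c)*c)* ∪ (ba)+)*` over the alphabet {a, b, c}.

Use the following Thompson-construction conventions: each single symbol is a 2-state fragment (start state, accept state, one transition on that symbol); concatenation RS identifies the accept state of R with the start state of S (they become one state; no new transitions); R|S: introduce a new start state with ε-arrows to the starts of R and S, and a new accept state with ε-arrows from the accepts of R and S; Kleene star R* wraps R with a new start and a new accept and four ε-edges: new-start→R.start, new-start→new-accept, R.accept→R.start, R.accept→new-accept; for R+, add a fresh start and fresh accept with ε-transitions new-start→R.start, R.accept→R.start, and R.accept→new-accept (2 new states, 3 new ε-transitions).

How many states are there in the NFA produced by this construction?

Building bottom-up:
Each of the 5 symbol leaves contributes a 2-state fragment.
  a ∪ c = 6 states
  (a ∪ c)* = 8 states
  (a ∪ c)*c = 9 states
  ((a ∪ c)*c)* = 11 states
  ba = 3 states
  (ba)+ = 5 states
  ((a ∪ c)*c)* ∪ (ba)+ = 18 states
  (((a ∪ c)*c)* ∪ (ba)+)* = 20 states

20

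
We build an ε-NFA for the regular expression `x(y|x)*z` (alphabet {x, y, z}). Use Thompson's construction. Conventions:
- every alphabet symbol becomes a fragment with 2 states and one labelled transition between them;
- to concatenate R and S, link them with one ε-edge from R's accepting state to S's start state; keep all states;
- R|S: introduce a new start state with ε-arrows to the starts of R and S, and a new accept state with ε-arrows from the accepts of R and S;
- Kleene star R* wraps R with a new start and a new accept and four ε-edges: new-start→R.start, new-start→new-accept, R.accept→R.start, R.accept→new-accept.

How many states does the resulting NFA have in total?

12

By structural recursion:
Each of the 4 symbol leaves contributes a 2-state fragment.
  y|x — 6 states
  (y|x)* — 8 states
  x(y|x)*z — 12 states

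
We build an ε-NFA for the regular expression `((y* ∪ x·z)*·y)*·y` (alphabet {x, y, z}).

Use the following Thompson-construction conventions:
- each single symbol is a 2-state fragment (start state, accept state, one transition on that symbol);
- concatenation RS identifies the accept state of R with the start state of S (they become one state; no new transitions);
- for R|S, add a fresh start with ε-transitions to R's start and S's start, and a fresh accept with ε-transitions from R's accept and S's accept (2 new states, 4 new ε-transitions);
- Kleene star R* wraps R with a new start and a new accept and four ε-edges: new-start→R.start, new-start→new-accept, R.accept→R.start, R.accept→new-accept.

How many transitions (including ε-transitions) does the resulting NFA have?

Building bottom-up:
Each of the 5 symbol leaves contributes 1 transition (1 symbol, 0 ε).
  y* : 5 transitions (1 symbol, 4 ε)
  x·z : 2 transitions (2 symbol, 0 ε)
  y* ∪ x·z : 11 transitions (3 symbol, 8 ε)
  (y* ∪ x·z)* : 15 transitions (3 symbol, 12 ε)
  (y* ∪ x·z)*·y : 16 transitions (4 symbol, 12 ε)
  ((y* ∪ x·z)*·y)* : 20 transitions (4 symbol, 16 ε)
  ((y* ∪ x·z)*·y)*·y : 21 transitions (5 symbol, 16 ε)

21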